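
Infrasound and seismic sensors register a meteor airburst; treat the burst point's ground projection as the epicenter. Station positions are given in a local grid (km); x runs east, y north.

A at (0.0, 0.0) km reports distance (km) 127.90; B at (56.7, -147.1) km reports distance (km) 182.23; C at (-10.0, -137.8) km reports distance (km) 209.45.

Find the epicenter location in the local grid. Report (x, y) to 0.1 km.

Circle about each station: x² + y² = 127.90²; (x − 56.7)² + (y + 147.1)² = 182.23²; (x + 10.0)² + (y + 137.8)² = 209.45².
Subtracting the A equation from the B and C equations removes the quadratic terms:
113.4 x − 294.2 y = 8003.94
-20.0 x − 275.6 y = -8422.05
Solving the 2×2 system: x ≈ 126.1, y ≈ 21.4 km.
Check against A (with the unrounded x, y): √(x²+y²) = 127.92 ≈ 127.90 km. ✓

126.1 km east, 21.4 km north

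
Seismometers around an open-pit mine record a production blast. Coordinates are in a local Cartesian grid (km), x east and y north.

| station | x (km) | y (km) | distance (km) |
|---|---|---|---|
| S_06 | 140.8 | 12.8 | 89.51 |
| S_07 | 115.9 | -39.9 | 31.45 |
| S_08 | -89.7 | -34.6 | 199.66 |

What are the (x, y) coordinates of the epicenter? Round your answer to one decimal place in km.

(106.8, -70.0)

Circle about each station: (x − 140.8)² + (y − 12.8)² = 89.51²; (x − 115.9)² + (y + 39.9)² = 31.45²; (x + 89.7)² + (y + 34.6)² = 199.66².
Subtracting the S_06 equation from the S_07 and S_08 equations removes the quadratic terms:
-49.8 x − 105.4 y = 2059.28
-461.0 x − 94.8 y = -42597.31
Solving the 2×2 system: x ≈ 106.8, y ≈ -70.0 km.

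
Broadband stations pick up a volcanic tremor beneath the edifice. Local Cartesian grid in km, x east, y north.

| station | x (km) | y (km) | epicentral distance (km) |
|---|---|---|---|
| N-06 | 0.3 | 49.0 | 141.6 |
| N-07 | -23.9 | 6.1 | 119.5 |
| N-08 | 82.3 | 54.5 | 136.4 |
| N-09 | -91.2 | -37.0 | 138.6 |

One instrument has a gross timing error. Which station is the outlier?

N-09

Solve using three stations at a time. Using N-06, N-07, N-08 (subtract circle equations pairwise → linear system) gives (x, y) ≈ (58.9, -79.6).
Distances from that point to each station vs reported:
  N-06: calculated 141.3 vs reported 141.6 → residual 0.3 km
  N-07: calculated 119.2 vs reported 119.5 → residual 0.3 km
  N-08: calculated 136.1 vs reported 136.4 → residual 0.3 km
  N-09: calculated 156.1 vs reported 138.6 → residual 17.5 km
N-06, N-07, N-08 are mutually consistent (residuals ≈ 0); N-09 is off by 17.5 km.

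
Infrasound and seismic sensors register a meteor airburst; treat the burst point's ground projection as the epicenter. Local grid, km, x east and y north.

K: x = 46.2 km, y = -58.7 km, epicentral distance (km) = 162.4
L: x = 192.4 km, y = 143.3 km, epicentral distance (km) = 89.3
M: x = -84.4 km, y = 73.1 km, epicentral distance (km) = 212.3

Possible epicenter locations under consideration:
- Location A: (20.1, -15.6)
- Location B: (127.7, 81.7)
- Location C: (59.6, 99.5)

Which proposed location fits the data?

Location B

For each candidate, compare |candidate − station| to the reported distance:
Location A: residuals K 112.0, L 145.1, M 75.2 → max 145.1 km
Location B: residuals K 0.1, L 0.0, M 0.0 → max 0.1 km
Location C: residuals K 3.6, L 50.5, M 65.9 → max 65.9 km
Only Location B has all residuals ≈ 0.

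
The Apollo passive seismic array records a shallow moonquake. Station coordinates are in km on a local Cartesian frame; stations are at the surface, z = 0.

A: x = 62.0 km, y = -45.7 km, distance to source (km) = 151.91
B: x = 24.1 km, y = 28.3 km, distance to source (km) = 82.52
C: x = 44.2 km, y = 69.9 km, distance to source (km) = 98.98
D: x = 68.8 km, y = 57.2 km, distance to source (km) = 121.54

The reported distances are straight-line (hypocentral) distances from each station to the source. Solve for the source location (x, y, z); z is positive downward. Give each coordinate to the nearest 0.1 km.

Each station gives a sphere (x−x_i)² + (y−y_i)² + z² = d_i² (stations at z=0).
Subtracting the A sphere from B and C: z² cancels, leaving linear equations in x and y:
-75.8 x + 148.0 y = 11716.31
-35.6 x + 231.2 y = 14186.77
Solving: x ≈ -49.703, y ≈ 53.708 km (keep extra digits for the depth step; rounded: -49.7, 53.7).
Then from the A sphere: z² = 151.91² − (x − 62.0)² − (y + 45.7)² with x = -49.703, y = 53.708, so z ≈ 26.779 ≈ 26.8 km.

x ≈ -49.7 km, y ≈ 53.7 km, depth ≈ 26.8 km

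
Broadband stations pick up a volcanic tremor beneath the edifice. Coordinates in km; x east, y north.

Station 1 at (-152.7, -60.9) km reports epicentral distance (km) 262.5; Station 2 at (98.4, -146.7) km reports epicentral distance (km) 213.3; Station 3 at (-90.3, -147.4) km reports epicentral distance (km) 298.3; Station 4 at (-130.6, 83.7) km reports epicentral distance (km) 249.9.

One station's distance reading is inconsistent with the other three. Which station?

Solve using three stations at a time. Using Station 2, Station 3, Station 4 (subtract circle equations pairwise → linear system) gives (x, y) ≈ (118.5, 65.5).
Distances from that point to each station vs reported:
  Station 1: calculated 299.2 vs reported 262.5 → residual 36.7 km
  Station 2: calculated 213.1 vs reported 213.3 → residual 0.2 km
  Station 3: calculated 298.2 vs reported 298.3 → residual 0.1 km
  Station 4: calculated 249.8 vs reported 249.9 → residual 0.1 km
Station 2, Station 3, Station 4 are mutually consistent (residuals ≈ 0); Station 1 is off by 36.7 km.

Station 1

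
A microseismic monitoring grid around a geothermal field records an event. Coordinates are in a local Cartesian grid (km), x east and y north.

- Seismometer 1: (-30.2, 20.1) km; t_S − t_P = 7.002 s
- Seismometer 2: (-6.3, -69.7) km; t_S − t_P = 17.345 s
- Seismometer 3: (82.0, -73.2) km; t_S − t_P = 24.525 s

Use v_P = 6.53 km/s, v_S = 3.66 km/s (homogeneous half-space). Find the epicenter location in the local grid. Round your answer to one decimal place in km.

x ≈ -75.1 km, y ≈ 57.3 km

Distance from S−P lag: d = Δt · v_P v_S / (v_P − v_S) = Δt · (6.53·3.66)/(6.53−3.66) ≈ 8.3275·Δt.
So d_Seismometer 1 = 58.31, d_Seismometer 2 = 144.44, d_Seismometer 3 = 204.23 km.
Circle about each station: (x + 30.2)² + (y − 20.1)² = 58.31²; (x + 6.3)² + (y + 69.7)² = 144.44²; (x − 82.0)² + (y + 73.2)² = 204.23².
Subtracting the Seismometer 1 equation from the Seismometer 2 and Seismometer 3 equations removes the quadratic terms:
47.8 x − 179.6 y = -13881.13
224.4 x − 186.6 y = -27543.65
Solving the 2×2 system: x ≈ -75.1, y ≈ 57.3 km.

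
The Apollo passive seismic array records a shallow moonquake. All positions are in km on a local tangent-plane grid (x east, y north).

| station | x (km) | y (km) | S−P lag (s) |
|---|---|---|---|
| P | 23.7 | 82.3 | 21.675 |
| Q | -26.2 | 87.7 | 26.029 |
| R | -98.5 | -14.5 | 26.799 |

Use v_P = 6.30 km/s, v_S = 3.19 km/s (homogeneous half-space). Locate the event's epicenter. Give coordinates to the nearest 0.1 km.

Distance from S−P lag: d = Δt · v_P v_S / (v_P − v_S) = Δt · (6.30·3.19)/(6.30−3.19) ≈ 6.4621·Δt.
So d_P = 140.07, d_Q = 168.20, d_R = 173.18 km.
Circle about each station: (x − 23.7)² + (y − 82.3)² = 140.07²; (x + 26.2)² + (y − 87.7)² = 168.20²; (x + 98.5)² + (y + 14.5)² = 173.18².
Subtracting the P equation from the Q and R equations removes the quadratic terms:
-99.8 x + 10.8 y = -7628.89
-244.4 x − 193.6 y = -7794.19
Solving the 2×2 system: x ≈ 71.1, y ≈ -49.5 km.
Check against P (with the unrounded x, y): √((x − 23.7)²+(y − 82.3)²) = 140.04 ≈ 140.07 km. ✓

x ≈ 71.1 km, y ≈ -49.5 km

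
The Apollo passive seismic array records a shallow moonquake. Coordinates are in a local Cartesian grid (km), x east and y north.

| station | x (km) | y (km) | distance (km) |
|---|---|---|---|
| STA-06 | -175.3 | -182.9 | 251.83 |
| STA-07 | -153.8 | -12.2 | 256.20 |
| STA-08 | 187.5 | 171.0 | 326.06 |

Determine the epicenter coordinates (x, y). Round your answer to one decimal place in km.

Circle about each station: (x + 175.3)² + (y + 182.9)² = 251.83²; (x + 153.8)² + (y + 12.2)² = 256.20²; (x − 187.5)² + (y − 171.0)² = 326.06².
Subtracting pairs of circle equations eliminates x²+y² and gives linear equations (the radical axes):
43.0 x + 341.4 y = -42599.31
725.6 x + 707.8 y = -42682.02
Solving the 2×2 system: x ≈ 71.7, y ≈ -133.8 km.

x ≈ 71.7 km, y ≈ -133.8 km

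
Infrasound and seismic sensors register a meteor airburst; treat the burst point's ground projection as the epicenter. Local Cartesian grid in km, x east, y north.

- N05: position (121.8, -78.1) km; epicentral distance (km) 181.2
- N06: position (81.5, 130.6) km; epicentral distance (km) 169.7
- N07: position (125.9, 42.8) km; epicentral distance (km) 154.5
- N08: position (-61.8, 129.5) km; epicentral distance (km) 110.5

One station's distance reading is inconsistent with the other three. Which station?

N06

Solve using three stations at a time. Using N05, N07, N08 (subtract circle equations pairwise → linear system) gives (x, y) ≈ (-27.5, 24.6).
Distances from that point to each station vs reported:
  N05: calculated 181.2 vs reported 181.2 → residual 0.0 km
  N06: calculated 152.1 vs reported 169.7 → residual 17.6 km
  N07: calculated 154.4 vs reported 154.5 → residual 0.1 km
  N08: calculated 110.4 vs reported 110.5 → residual 0.1 km
N05, N07, N08 are mutually consistent (residuals ≈ 0); N06 is off by 17.6 km.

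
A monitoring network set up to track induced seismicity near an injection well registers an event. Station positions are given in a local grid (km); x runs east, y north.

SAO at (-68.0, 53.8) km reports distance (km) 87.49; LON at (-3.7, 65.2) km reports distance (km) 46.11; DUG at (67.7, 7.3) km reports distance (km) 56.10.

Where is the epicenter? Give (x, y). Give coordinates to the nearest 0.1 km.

Circle about each station: (x + 68.0)² + (y − 53.8)² = 87.49²; (x + 3.7)² + (y − 65.2)² = 46.11²; (x − 67.7)² + (y − 7.3)² = 56.10².
Subtracting the SAO equation from the LON and DUG equations removes the quadratic terms:
128.6 x + 22.8 y = 2274.66
271.4 x − 93.0 y = 1625.43
Solving the 2×2 system: x ≈ 13.7, y ≈ 22.5 km.

(13.7, 22.5)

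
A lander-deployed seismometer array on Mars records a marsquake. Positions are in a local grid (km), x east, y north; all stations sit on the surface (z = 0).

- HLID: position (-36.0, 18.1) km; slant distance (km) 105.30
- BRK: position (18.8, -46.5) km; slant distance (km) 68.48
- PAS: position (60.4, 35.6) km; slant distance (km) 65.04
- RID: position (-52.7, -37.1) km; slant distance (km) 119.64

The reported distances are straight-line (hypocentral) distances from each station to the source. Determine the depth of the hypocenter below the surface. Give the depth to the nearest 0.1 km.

z ≈ 45.8 km

Each station gives a sphere (x−x_i)² + (y−y_i)² + z² = d_i² (stations at z=0).
Subtracting the HLID sphere from BRK and PAS: z² cancels, leaving linear equations in x and y:
109.6 x − 129.2 y = 7290.66
192.8 x + 35.0 y = 10149.80
Solving: x ≈ 54.496, y ≈ -10.201 km (keep extra digits for the depth step; rounded: 54.5, -10.2).
Then from the HLID sphere: z² = 105.30² − (x + 36.0)² − (y − 18.1)² with x = 54.496, y = -10.201, so z ≈ 45.800 ≈ 45.8 km.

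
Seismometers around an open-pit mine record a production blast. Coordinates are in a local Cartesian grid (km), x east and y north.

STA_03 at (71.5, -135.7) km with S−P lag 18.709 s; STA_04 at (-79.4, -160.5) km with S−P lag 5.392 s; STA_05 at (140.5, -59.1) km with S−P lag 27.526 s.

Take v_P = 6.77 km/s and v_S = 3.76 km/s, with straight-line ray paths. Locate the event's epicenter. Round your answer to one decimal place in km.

x ≈ -85.4 km, y ≈ -115.3 km

Distance from S−P lag: d = Δt · v_P v_S / (v_P − v_S) = Δt · (6.77·3.76)/(6.77−3.76) ≈ 8.4569·Δt.
So d_STA_03 = 158.22, d_STA_04 = 45.60, d_STA_05 = 232.78 km.
Circle about each station: (x − 71.5)² + (y + 135.7)² = 158.22²; (x + 79.4)² + (y + 160.5)² = 45.60²; (x − 140.5)² + (y + 59.1)² = 232.78².
Subtracting the STA_03 equation from the STA_04 and STA_05 equations removes the quadratic terms:
-301.8 x − 49.6 y = 31492.08
138.0 x + 153.2 y = -29446.64
Solving the 2×2 system: x ≈ -85.4, y ≈ -115.3 km.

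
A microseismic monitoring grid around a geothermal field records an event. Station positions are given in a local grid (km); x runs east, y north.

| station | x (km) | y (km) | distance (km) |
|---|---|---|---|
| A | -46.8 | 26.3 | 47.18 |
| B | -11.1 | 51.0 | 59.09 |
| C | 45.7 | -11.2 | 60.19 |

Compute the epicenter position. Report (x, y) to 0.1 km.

(-14.4, -8.0)

Circle about each station: (x + 46.8)² + (y − 26.3)² = 47.18²; (x + 11.1)² + (y − 51.0)² = 59.09²; (x − 45.7)² + (y + 11.2)² = 60.19².
Subtracting the A equation from the B and C equations removes the quadratic terms:
71.4 x + 49.4 y = -1423.40
185.0 x − 75.0 y = -2064.88
Solving the 2×2 system: x ≈ -14.4, y ≈ -8.0 km.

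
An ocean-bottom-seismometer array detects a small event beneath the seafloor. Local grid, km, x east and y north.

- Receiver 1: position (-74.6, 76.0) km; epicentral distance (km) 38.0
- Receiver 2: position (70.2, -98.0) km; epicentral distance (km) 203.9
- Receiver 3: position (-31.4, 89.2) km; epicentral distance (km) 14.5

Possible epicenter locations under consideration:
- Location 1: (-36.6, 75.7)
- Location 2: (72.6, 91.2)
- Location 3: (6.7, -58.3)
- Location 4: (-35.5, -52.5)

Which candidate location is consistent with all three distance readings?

Location 1

For each candidate, compare |candidate − station| to the reported distance:
Location 1: residuals Receiver 1 0.0, Receiver 2 0.0, Receiver 3 0.0 → max 0.0 km
Location 2: residuals Receiver 1 110.0, Receiver 2 14.7, Receiver 3 89.5 → max 110.0 km
Location 3: residuals Receiver 1 119.0, Receiver 2 129.0, Receiver 3 137.8 → max 137.8 km
Location 4: residuals Receiver 1 96.3, Receiver 2 88.8, Receiver 3 127.3 → max 127.3 km
Only Location 1 has all residuals ≈ 0.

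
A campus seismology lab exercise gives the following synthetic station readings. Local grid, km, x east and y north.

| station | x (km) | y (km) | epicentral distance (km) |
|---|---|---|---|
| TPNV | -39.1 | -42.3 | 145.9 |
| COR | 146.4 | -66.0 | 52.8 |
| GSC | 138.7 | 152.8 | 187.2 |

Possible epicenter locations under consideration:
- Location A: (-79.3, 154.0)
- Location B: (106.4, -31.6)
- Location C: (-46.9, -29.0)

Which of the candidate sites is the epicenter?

Location B

For each candidate, compare |candidate − station| to the reported distance:
Location A: residuals TPNV 54.5, COR 262.4, GSC 30.8 → max 262.4 km
Location B: residuals TPNV 0.0, COR 0.0, GSC 0.0 → max 0.0 km
Location C: residuals TPNV 130.5, COR 144.0, GSC 72.6 → max 144.0 km
Only Location B has all residuals ≈ 0.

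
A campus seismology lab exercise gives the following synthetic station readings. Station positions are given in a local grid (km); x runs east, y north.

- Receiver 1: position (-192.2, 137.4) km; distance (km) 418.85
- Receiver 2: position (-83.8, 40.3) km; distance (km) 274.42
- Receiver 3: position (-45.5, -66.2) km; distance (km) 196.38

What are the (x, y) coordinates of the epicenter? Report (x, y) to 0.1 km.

Circle about each station: (x + 192.2)² + (y − 137.4)² = 418.85²; (x + 83.8)² + (y − 40.3)² = 274.42²; (x + 45.5)² + (y + 66.2)² = 196.38².
Subtracting pairs of circle equations eliminates x²+y² and gives linear equations (the radical axes):
216.8 x − 194.2 y = 52955.92
293.4 x − 407.2 y = 87503.31
Solving the 2×2 system: x ≈ 146.0, y ≈ -109.7 km.

x ≈ 146.0 km, y ≈ -109.7 km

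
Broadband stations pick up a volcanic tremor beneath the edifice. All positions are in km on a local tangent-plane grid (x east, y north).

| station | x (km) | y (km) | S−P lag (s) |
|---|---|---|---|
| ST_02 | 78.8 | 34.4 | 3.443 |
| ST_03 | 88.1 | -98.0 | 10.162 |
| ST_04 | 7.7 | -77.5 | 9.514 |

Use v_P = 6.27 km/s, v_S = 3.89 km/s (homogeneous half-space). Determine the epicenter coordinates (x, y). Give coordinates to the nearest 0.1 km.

Distance from S−P lag: d = Δt · v_P v_S / (v_P − v_S) = Δt · (6.27·3.89)/(6.27−3.89) ≈ 10.2480·Δt.
So d_ST_02 = 35.28, d_ST_03 = 104.14, d_ST_04 = 97.50 km.
Circle about each station: (x − 78.8)² + (y − 34.4)² = 35.28²; (x − 88.1)² + (y + 98.0)² = 104.14²; (x − 7.7)² + (y + 77.5)² = 97.50².
Subtracting the ST_02 equation from the ST_03 and ST_04 equations removes the quadratic terms:
18.6 x − 264.8 y = 372.35
-142.2 x − 223.8 y = -9588.83
Solving the 2×2 system: x ≈ 62.7, y ≈ 3.0 km.
Check against ST_02 (with the unrounded x, y): √((x − 78.8)²+(y − 34.4)²) = 35.28 ≈ 35.28 km. ✓

62.7 km east, 3.0 km north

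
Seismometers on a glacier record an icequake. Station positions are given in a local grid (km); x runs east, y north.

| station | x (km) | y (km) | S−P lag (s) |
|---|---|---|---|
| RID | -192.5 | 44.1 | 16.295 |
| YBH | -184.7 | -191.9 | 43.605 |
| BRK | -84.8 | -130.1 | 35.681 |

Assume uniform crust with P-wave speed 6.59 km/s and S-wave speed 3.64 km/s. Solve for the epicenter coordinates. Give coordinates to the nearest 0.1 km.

Distance from S−P lag: d = Δt · v_P v_S / (v_P − v_S) = Δt · (6.59·3.64)/(6.59−3.64) ≈ 8.1314·Δt.
So d_RID = 132.50, d_YBH = 354.57, d_BRK = 290.14 km.
Circle about each station: (x + 192.5)² + (y − 44.1)² = 132.50²; (x + 184.7)² + (y + 191.9)² = 354.57²; (x + 84.8)² + (y + 130.1)² = 290.14².
Subtracting the RID equation from the YBH and BRK equations removes the quadratic terms:
15.6 x − 472.0 y = -76224.99
215.4 x − 348.4 y = -81508.98
Solving the 2×2 system: x ≈ -123.8, y ≈ 157.4 km.
Check against RID (with the unrounded x, y): √((x + 192.5)²+(y − 44.1)²) = 132.49 ≈ 132.50 km. ✓

-123.8 km east, 157.4 km north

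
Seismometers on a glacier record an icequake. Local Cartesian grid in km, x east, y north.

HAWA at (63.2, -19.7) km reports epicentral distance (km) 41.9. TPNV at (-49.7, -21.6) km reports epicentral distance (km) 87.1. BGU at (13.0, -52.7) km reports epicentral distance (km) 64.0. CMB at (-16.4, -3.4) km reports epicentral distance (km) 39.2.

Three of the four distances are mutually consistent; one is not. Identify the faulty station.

CMB

Solve using three stations at a time. Using HAWA, TPNV, BGU (subtract circle equations pairwise → linear system) gives (x, y) ≈ (32.1, 8.4).
Distances from that point to each station vs reported:
  HAWA: calculated 41.9 vs reported 41.9 → residual 0.0 km
  TPNV: calculated 87.1 vs reported 87.1 → residual 0.0 km
  BGU: calculated 64.0 vs reported 64.0 → residual 0.0 km
  CMB: calculated 49.9 vs reported 39.2 → residual 10.7 km
HAWA, TPNV, BGU are mutually consistent (residuals ≈ 0); CMB is off by 10.7 km.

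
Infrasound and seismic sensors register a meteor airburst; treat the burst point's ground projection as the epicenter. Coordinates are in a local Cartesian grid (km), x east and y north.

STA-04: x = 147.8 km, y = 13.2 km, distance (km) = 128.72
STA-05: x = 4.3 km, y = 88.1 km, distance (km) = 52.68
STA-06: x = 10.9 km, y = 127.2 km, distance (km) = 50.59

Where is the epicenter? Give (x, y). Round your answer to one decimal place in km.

(55.0, 102.4)

Circle about each station: (x − 147.8)² + (y − 13.2)² = 128.72²; (x − 4.3)² + (y − 88.1)² = 52.68²; (x − 10.9)² + (y − 127.2)² = 50.59².
Subtracting the STA-04 equation from the STA-05 and STA-06 equations removes the quadratic terms:
-287.0 x + 149.8 y = -445.32
-273.8 x + 228.0 y = 8289.06
Solving the 2×2 system: x ≈ 55.0, y ≈ 102.4 km.
Check against STA-04 (with the unrounded x, y): √((x − 147.8)²+(y − 13.2)²) = 128.72 ≈ 128.72 km. ✓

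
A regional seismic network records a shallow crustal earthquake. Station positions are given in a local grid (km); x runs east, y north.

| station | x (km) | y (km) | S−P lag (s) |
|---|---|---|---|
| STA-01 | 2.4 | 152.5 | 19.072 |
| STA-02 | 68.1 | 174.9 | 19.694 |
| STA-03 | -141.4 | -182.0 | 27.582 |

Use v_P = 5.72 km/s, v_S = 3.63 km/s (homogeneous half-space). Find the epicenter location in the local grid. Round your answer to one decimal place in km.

(79.9, -20.4)

Distance from S−P lag: d = Δt · v_P v_S / (v_P − v_S) = Δt · (5.72·3.63)/(5.72−3.63) ≈ 9.9347·Δt.
So d_STA-01 = 189.48, d_STA-02 = 195.65, d_STA-03 = 274.02 km.
Circle about each station: (x − 2.4)² + (y − 152.5)² = 189.48²; (x − 68.1)² + (y − 174.9)² = 195.65²; (x + 141.4)² + (y + 182.0)² = 274.02².
Subtracting pairs of circle equations eliminates x²+y² and gives linear equations (the radical axes):
131.4 x + 44.8 y = 9589.36
-287.6 x − 669.0 y = -9328.34
Solving the 2×2 system: x ≈ 79.9, y ≈ -20.4 km.
Check against STA-01 (with the unrounded x, y): √((x − 2.4)²+(y − 152.5)²) = 189.51 ≈ 189.48 km. ✓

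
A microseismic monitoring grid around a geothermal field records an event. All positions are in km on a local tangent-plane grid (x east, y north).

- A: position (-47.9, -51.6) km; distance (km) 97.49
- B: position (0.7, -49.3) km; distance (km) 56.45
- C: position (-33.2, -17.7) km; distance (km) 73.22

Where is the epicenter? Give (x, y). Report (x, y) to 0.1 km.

Circle about each station: (x + 47.9)² + (y + 51.6)² = 97.49²; (x − 0.7)² + (y + 49.3)² = 56.45²; (x + 33.2)² + (y + 17.7)² = 73.22².
Subtracting the A equation from the B and C equations removes the quadratic terms:
97.2 x + 4.6 y = 3791.71
29.4 x + 67.8 y = 601.69
Solving the 2×2 system: x ≈ 39.4, y ≈ -8.2 km.

x ≈ 39.4 km, y ≈ -8.2 km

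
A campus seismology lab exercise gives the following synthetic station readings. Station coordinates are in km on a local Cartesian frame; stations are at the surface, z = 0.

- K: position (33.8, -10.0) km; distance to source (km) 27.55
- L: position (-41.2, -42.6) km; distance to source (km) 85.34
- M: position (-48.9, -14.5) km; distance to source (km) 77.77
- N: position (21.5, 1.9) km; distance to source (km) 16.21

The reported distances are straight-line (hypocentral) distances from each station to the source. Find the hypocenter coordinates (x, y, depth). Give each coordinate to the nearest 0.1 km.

Each station gives a sphere (x−x_i)² + (y−y_i)² + z² = d_i² (stations at z=0).
Subtracting the K sphere from L and M: z² cancels, leaving linear equations in x and y:
-150.0 x − 65.2 y = -4254.15
-165.4 x − 9.0 y = -3930.15
Solving: x ≈ 23.103, y ≈ 12.096 km (keep extra digits for the depth step; rounded: 23.1, 12.1).
Then from the K sphere: z² = 27.55² − (x − 33.8)² − (y + 10.0)² with x = 23.103, y = 12.096, so z ≈ 12.504 ≈ 12.5 km.
Check against N (with the unrounded solution): distance 16.21 ≈ 16.21 km. ✓

x ≈ 23.1 km, y ≈ 12.1 km, depth ≈ 12.5 km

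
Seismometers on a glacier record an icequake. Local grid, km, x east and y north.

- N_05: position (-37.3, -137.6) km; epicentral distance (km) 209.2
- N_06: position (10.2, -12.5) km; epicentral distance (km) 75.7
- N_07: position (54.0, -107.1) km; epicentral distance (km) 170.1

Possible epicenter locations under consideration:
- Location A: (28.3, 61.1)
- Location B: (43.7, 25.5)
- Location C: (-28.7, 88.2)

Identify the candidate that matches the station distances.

For each candidate, compare |candidate − station| to the reported distance:
Location A: residuals N_05 0.0, N_06 0.1, N_07 0.1 → max 0.1 km
Location B: residuals N_05 27.1, N_06 25.0, N_07 37.1 → max 37.1 km
Location C: residuals N_05 16.8, N_06 32.3, N_07 42.0 → max 42.0 km
Only Location A has all residuals ≈ 0.

Location A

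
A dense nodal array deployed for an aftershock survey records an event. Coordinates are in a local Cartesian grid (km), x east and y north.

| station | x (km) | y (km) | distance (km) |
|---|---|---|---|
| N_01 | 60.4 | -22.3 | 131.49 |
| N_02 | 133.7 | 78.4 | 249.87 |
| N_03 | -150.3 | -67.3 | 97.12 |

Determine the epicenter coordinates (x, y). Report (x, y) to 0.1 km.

Circle about each station: (x − 60.4)² + (y + 22.3)² = 131.49²; (x − 133.7)² + (y − 78.4)² = 249.87²; (x + 150.3)² + (y + 67.3)² = 97.12².
Subtracting pairs of circle equations eliminates x²+y² and gives linear equations (the radical axes):
146.6 x + 201.4 y = -25268.60
-421.4 x − 90.0 y = 30831.26
Solving the 2×2 system: x ≈ -54.9, y ≈ -85.5 km.
Check against N_01 (with the unrounded x, y): √((x − 60.4)²+(y + 22.3)²) = 131.49 ≈ 131.49 km. ✓

(-54.9, -85.5)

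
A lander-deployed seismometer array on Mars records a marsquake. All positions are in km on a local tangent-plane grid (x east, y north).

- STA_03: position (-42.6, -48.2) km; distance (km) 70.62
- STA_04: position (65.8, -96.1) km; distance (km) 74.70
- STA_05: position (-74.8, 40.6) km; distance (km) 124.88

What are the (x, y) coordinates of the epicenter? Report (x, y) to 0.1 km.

Circle about each station: (x + 42.6)² + (y + 48.2)² = 70.62²; (x − 65.8)² + (y + 96.1)² = 74.70²; (x + 74.8)² + (y − 40.6)² = 124.88².
Subtracting the STA_03 equation from the STA_04 and STA_05 equations removes the quadratic terms:
216.8 x − 95.8 y = 8833.94
-64.4 x + 177.6 y = -7502.43
Solving the 2×2 system: x ≈ 26.3, y ≈ -32.7 km.

x ≈ 26.3 km, y ≈ -32.7 km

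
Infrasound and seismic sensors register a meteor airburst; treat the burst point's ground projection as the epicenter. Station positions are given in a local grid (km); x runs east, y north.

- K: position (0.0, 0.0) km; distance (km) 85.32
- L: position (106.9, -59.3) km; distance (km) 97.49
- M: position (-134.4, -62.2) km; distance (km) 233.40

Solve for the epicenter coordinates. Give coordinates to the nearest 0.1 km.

x ≈ 78.3 km, y ≈ 33.9 km

Circle about each station: x² + y² = 85.32²; (x − 106.9)² + (y + 59.3)² = 97.49²; (x + 134.4)² + (y + 62.2)² = 233.40².
Subtracting pairs of circle equations eliminates x²+y² and gives linear equations (the radical axes):
213.8 x − 118.6 y = 12719.30
-268.8 x − 124.4 y = -25263.86
Solving the 2×2 system: x ≈ 78.3, y ≈ 33.9 km.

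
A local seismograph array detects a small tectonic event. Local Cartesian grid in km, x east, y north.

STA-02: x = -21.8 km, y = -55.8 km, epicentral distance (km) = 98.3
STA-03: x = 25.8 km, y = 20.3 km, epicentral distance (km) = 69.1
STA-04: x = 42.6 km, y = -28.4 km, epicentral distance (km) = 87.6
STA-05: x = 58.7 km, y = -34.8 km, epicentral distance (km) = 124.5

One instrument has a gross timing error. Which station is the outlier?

Solve using three stations at a time. Using STA-02, STA-03, STA-05 (subtract circle equations pairwise → linear system) gives (x, y) ≈ (-40.3, 40.8).
Distances from that point to each station vs reported:
  STA-02: calculated 98.4 vs reported 98.3 → residual 0.1 km
  STA-03: calculated 69.2 vs reported 69.1 → residual 0.1 km
  STA-04: calculated 108.0 vs reported 87.6 → residual 20.4 km
  STA-05: calculated 124.5 vs reported 124.5 → residual 0.0 km
STA-02, STA-03, STA-05 are mutually consistent (residuals ≈ 0); STA-04 is off by 20.4 km.

STA-04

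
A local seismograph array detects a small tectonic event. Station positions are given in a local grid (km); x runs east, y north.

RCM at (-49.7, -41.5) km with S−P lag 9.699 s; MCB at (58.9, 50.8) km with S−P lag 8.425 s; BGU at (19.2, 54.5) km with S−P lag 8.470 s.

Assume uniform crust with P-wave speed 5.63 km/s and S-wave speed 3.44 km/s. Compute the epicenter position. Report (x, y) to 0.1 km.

x ≈ 33.1 km, y ≈ -19.1 km

Distance from S−P lag: d = Δt · v_P v_S / (v_P − v_S) = Δt · (5.63·3.44)/(5.63−3.44) ≈ 8.8435·Δt.
So d_RCM = 85.77, d_MCB = 74.51, d_BGU = 74.90 km.
Circle about each station: (x + 49.7)² + (y + 41.5)² = 85.77²; (x − 58.9)² + (y − 50.8)² = 74.51²; (x − 19.2)² + (y − 54.5)² = 74.90².
Subtracting pairs of circle equations eliminates x²+y² and gives linear equations (the radical axes):
217.2 x + 184.6 y = 3662.26
137.8 x + 192.0 y = 893.03
Solving the 2×2 system: x ≈ 33.1, y ≈ -19.1 km.
Check against RCM (with the unrounded x, y): √((x + 49.7)²+(y + 41.5)²) = 85.77 ≈ 85.77 km. ✓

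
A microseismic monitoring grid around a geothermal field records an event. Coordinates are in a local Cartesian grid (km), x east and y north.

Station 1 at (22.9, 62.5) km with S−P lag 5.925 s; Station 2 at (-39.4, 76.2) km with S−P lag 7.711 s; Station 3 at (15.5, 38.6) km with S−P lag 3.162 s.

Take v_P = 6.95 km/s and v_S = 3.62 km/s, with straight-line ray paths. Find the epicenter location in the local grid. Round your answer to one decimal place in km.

-6.1 km east, 28.4 km north

Distance from S−P lag: d = Δt · v_P v_S / (v_P − v_S) = Δt · (6.95·3.62)/(6.95−3.62) ≈ 7.5553·Δt.
So d_Station 1 = 44.76, d_Station 2 = 58.26, d_Station 3 = 23.89 km.
Circle about each station: (x − 22.9)² + (y − 62.5)² = 44.76²; (x + 39.4)² + (y − 76.2)² = 58.26²; (x − 15.5)² + (y − 38.6)² = 23.89².
Subtracting pairs of circle equations eliminates x²+y² and gives linear equations (the radical axes):
-124.6 x + 27.4 y = 1537.37
-14.8 x − 47.8 y = -1267.72
Solving the 2×2 system: x ≈ -6.1, y ≈ 28.4 km.
Check against Station 1 (with the unrounded x, y): √((x − 22.9)²+(y − 62.5)²) = 44.75 ≈ 44.76 km. ✓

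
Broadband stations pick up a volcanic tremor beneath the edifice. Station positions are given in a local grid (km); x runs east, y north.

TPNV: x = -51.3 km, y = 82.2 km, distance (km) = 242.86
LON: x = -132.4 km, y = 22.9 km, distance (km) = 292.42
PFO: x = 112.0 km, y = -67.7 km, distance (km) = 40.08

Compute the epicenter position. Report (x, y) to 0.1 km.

(149.7, -54.1)

Circle about each station: (x + 51.3)² + (y − 82.2)² = 242.86²; (x + 132.4)² + (y − 22.9)² = 292.42²; (x − 112.0)² + (y + 67.7)² = 40.08².
Subtracting the TPNV equation from the LON and PFO equations removes the quadratic terms:
-162.2 x − 118.6 y = -17862.84
326.6 x − 299.8 y = 65113.33
Solving the 2×2 system: x ≈ 149.7, y ≈ -54.1 km.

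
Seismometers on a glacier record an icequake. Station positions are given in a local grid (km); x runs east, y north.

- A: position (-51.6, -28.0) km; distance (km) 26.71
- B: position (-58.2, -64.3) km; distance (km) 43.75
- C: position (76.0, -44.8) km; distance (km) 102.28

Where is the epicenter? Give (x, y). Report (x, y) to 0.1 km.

(-25.8, -34.9)

Circle about each station: (x + 51.6)² + (y + 28.0)² = 26.71²; (x + 58.2)² + (y + 64.3)² = 43.75²; (x − 76.0)² + (y + 44.8)² = 102.28².
Subtracting pairs of circle equations eliminates x²+y² and gives linear equations (the radical axes):
-13.2 x − 72.6 y = 2874.53
255.2 x − 33.6 y = -5411.29
Solving the 2×2 system: x ≈ -25.8, y ≈ -34.9 km.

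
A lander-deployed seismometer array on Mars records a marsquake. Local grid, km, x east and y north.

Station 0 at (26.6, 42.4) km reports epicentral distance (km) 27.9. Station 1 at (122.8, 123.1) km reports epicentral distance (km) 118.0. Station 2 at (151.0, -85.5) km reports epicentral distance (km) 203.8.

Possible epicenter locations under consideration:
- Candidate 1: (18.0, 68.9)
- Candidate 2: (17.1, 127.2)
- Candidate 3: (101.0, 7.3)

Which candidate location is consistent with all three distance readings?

For each candidate, compare |candidate − station| to the reported distance:
Candidate 1: residuals Station 0 0.0, Station 1 0.0, Station 2 0.0 → max 0.0 km
Candidate 2: residuals Station 0 57.4, Station 1 12.2, Station 2 47.5 → max 57.4 km
Candidate 3: residuals Station 0 54.4, Station 1 0.2, Station 2 98.4 → max 98.4 km
Only Candidate 1 has all residuals ≈ 0.

Candidate 1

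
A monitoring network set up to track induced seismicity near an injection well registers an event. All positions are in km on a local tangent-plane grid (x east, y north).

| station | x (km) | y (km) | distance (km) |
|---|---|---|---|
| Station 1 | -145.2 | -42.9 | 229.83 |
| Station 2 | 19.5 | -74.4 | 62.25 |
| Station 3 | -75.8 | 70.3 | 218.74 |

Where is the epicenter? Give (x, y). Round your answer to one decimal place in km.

(81.3, -81.9)

Circle about each station: (x + 145.2)² + (y + 42.9)² = 229.83²; (x − 19.5)² + (y + 74.4)² = 62.25²; (x + 75.8)² + (y − 70.3)² = 218.74².
Subtracting the Station 1 equation from the Station 2 and Station 3 equations removes the quadratic terms:
329.4 x − 63.0 y = 31938.93
138.8 x + 226.4 y = -7261.08
Solving the 2×2 system: x ≈ 81.3, y ≈ -81.9 km.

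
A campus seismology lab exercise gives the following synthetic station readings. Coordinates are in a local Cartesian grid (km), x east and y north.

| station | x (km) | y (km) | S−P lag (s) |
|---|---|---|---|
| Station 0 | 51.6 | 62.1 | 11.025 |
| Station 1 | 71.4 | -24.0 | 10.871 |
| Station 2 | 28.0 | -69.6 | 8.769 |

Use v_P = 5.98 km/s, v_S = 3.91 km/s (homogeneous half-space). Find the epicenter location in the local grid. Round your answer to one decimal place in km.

Distance from S−P lag: d = Δt · v_P v_S / (v_P − v_S) = Δt · (5.98·3.91)/(5.98−3.91) ≈ 11.2956·Δt.
So d_Station 0 = 124.53, d_Station 1 = 122.79, d_Station 2 = 99.05 km.
Circle about each station: (x − 51.6)² + (y − 62.1)² = 124.53²; (x − 71.4)² + (y + 24.0)² = 122.79²; (x − 28.0)² + (y + 69.6)² = 99.05².
Subtracting pairs of circle equations eliminates x²+y² and gives linear equations (the radical axes):
39.6 x − 172.2 y = -414.67
-47.2 x − 263.4 y = 4806.01
Solving the 2×2 system: x ≈ -50.5, y ≈ -9.2 km.

-50.5 km east, -9.2 km north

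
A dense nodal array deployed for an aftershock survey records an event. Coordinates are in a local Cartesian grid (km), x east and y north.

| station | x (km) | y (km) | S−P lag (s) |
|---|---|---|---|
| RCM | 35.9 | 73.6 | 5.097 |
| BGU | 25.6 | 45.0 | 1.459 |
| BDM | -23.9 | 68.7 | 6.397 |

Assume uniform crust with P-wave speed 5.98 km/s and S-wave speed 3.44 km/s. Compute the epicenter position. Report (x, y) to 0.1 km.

Distance from S−P lag: d = Δt · v_P v_S / (v_P − v_S) = Δt · (5.98·3.44)/(5.98−3.44) ≈ 8.0989·Δt.
So d_RCM = 41.28, d_BGU = 11.82, d_BDM = 51.81 km.
Circle about each station: (x − 35.9)² + (y − 73.6)² = 41.28²; (x − 25.6)² + (y − 45.0)² = 11.82²; (x + 23.9)² + (y − 68.7)² = 51.81².
Subtracting pairs of circle equations eliminates x²+y² and gives linear equations (the radical axes):
-20.6 x − 57.2 y = -2461.08
-119.6 x − 9.8 y = -2395.11
Solving the 2×2 system: x ≈ 17.0, y ≈ 36.9 km.

x ≈ 17.0 km, y ≈ 36.9 km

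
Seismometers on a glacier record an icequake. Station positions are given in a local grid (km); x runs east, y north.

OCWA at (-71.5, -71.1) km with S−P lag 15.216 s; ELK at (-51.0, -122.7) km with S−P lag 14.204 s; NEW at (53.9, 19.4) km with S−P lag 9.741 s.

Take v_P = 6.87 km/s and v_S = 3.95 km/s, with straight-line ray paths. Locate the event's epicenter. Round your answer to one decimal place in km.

Distance from S−P lag: d = Δt · v_P v_S / (v_P − v_S) = Δt · (6.87·3.95)/(6.87−3.95) ≈ 9.2933·Δt.
So d_OCWA = 141.41, d_ELK = 132.00, d_NEW = 90.53 km.
Circle about each station: (x + 71.5)² + (y + 71.1)² = 141.41²; (x + 51.0)² + (y + 122.7)² = 132.00²; (x − 53.9)² + (y − 19.4)² = 90.53².
Subtracting the OCWA equation from the ELK and NEW equations removes the quadratic terms:
41.0 x − 103.2 y = 10061.62
250.8 x + 181.0 y = 4915.22
Solving the 2×2 system: x ≈ 69.9, y ≈ -69.7 km.

x ≈ 69.9 km, y ≈ -69.7 km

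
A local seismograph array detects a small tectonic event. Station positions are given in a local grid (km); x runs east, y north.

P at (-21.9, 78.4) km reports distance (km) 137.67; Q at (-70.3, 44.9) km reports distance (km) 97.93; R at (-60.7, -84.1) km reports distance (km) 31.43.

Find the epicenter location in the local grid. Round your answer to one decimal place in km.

x ≈ -63.6 km, y ≈ -52.8 km

Circle about each station: (x + 21.9)² + (y − 78.4)² = 137.67²; (x + 70.3)² + (y − 44.9)² = 97.93²; (x + 60.7)² + (y + 84.1)² = 31.43².
Subtracting the P equation from the Q and R equations removes the quadratic terms:
-96.8 x − 67.0 y = 9694.67
-77.6 x − 325.0 y = 22096.31
Solving the 2×2 system: x ≈ -63.6, y ≈ -52.8 km.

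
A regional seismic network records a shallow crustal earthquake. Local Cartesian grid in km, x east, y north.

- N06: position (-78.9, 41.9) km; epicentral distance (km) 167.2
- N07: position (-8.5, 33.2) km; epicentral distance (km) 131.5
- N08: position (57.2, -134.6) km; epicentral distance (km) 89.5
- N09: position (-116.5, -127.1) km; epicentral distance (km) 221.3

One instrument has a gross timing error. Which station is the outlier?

N06

Solve using three stations at a time. Using N07, N08, N09 (subtract circle equations pairwise → linear system) gives (x, y) ≈ (91.7, -52.0).
Distances from that point to each station vs reported:
  N06: calculated 194.7 vs reported 167.2 → residual 27.5 km
  N07: calculated 131.5 vs reported 131.5 → residual 0.0 km
  N08: calculated 89.5 vs reported 89.5 → residual 0.0 km
  N09: calculated 221.3 vs reported 221.3 → residual 0.0 km
N07, N08, N09 are mutually consistent (residuals ≈ 0); N06 is off by 27.5 km.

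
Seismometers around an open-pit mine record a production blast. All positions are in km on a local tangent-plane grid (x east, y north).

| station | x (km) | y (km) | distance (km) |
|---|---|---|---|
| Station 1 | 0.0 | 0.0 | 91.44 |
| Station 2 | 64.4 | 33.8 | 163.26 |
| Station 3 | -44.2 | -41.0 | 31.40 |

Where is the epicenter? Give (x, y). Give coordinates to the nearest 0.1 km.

(-70.2, -58.6)

Circle about each station: x² + y² = 91.44²; (x − 64.4)² + (y − 33.8)² = 163.26²; (x + 44.2)² + (y + 41.0)² = 31.40².
Subtracting pairs of circle equations eliminates x²+y² and gives linear equations (the radical axes):
128.8 x + 67.6 y = -13002.75
-88.4 x − 82.0 y = 11009.95
Solving the 2×2 system: x ≈ -70.2, y ≈ -58.6 km.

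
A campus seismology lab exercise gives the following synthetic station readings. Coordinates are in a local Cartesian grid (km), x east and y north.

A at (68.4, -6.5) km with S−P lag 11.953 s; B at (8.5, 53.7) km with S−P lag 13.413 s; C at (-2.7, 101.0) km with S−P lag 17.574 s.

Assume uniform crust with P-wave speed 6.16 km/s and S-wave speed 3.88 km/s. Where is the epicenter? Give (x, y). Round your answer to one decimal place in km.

(-32.5, -80.8)

Distance from S−P lag: d = Δt · v_P v_S / (v_P − v_S) = Δt · (6.16·3.88)/(6.16−3.88) ≈ 10.4828·Δt.
So d_A = 125.30, d_B = 140.61, d_C = 184.22 km.
Circle about each station: (x − 68.4)² + (y + 6.5)² = 125.30²; (x − 8.5)² + (y − 53.7)² = 140.61²; (x + 2.7)² + (y − 101.0)² = 184.22².
Subtracting the A equation from the B and C equations removes the quadratic terms:
-119.8 x + 120.4 y = -5835.95
-142.2 x + 215.0 y = -12749.44
Solving the 2×2 system: x ≈ -32.5, y ≈ -80.8 km.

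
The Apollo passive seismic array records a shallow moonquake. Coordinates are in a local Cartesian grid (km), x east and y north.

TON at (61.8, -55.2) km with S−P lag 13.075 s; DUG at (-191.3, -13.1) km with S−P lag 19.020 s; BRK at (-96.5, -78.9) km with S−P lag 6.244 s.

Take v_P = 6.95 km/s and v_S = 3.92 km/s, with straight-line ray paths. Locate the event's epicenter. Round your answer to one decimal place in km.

x ≈ -45.7 km, y ≈ -102.8 km

Distance from S−P lag: d = Δt · v_P v_S / (v_P − v_S) = Δt · (6.95·3.92)/(6.95−3.92) ≈ 8.9914·Δt.
So d_TON = 117.56, d_DUG = 171.02, d_BRK = 56.14 km.
Circle about each station: (x − 61.8)² + (y + 55.2)² = 117.56²; (x + 191.3)² + (y + 13.1)² = 171.02²; (x + 96.5)² + (y + 78.9)² = 56.14².
Subtracting the TON equation from the DUG and BRK equations removes the quadratic terms:
-506.2 x + 84.2 y = 14473.53
-316.6 x − 47.4 y = 19339.83
Solving the 2×2 system: x ≈ -45.7, y ≈ -102.8 km.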